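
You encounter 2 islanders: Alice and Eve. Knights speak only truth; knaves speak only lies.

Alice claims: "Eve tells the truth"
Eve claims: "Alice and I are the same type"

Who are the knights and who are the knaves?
Alice is a knight.
Eve is a knight.

Verification:
- Alice (knight) says "Eve tells the truth" - this is TRUE because Eve is a knight.
- Eve (knight) says "Alice and I are the same type" - this is TRUE because Eve is a knight and Alice is a knight.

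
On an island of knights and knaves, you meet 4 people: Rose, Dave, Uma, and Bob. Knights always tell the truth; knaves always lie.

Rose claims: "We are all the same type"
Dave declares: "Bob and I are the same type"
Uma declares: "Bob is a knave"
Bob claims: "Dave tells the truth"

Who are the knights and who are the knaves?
Rose is a knave.
Dave is a knight.
Uma is a knave.
Bob is a knight.

Verification:
- Rose (knave) says "We are all the same type" - this is FALSE (a lie) because Dave and Bob are knights and Rose and Uma are knaves.
- Dave (knight) says "Bob and I are the same type" - this is TRUE because Dave is a knight and Bob is a knight.
- Uma (knave) says "Bob is a knave" - this is FALSE (a lie) because Bob is a knight.
- Bob (knight) says "Dave tells the truth" - this is TRUE because Dave is a knight.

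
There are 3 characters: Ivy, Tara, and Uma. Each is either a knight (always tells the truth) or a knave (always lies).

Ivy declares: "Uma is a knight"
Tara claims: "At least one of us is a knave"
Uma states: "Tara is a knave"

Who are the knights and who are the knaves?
Ivy is a knave.
Tara is a knight.
Uma is a knave.

Verification:
- Ivy (knave) says "Uma is a knight" - this is FALSE (a lie) because Uma is a knave.
- Tara (knight) says "At least one of us is a knave" - this is TRUE because Ivy and Uma are knaves.
- Uma (knave) says "Tara is a knave" - this is FALSE (a lie) because Tara is a knight.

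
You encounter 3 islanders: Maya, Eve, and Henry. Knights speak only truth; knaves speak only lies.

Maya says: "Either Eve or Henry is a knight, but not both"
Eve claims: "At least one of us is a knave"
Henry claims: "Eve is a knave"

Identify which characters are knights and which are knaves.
Maya is a knight.
Eve is a knight.
Henry is a knave.

Verification:
- Maya (knight) says "Either Eve or Henry is a knight, but not both" - this is TRUE because Eve is a knight and Henry is a knave.
- Eve (knight) says "At least one of us is a knave" - this is TRUE because Henry is a knave.
- Henry (knave) says "Eve is a knave" - this is FALSE (a lie) because Eve is a knight.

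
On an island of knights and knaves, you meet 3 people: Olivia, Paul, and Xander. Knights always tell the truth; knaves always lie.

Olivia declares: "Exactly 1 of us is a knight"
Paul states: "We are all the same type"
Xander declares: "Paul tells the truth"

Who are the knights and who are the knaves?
Olivia is a knight.
Paul is a knave.
Xander is a knave.

Verification:
- Olivia (knight) says "Exactly 1 of us is a knight" - this is TRUE because there are 1 knights.
- Paul (knave) says "We are all the same type" - this is FALSE (a lie) because Olivia is a knight and Paul and Xander are knaves.
- Xander (knave) says "Paul tells the truth" - this is FALSE (a lie) because Paul is a knave.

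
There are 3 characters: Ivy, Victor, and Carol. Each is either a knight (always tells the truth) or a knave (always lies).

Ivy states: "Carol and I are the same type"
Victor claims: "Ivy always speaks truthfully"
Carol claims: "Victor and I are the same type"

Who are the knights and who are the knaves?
Ivy is a knight.
Victor is a knight.
Carol is a knight.

Verification:
- Ivy (knight) says "Carol and I are the same type" - this is TRUE because Ivy is a knight and Carol is a knight.
- Victor (knight) says "Ivy always speaks truthfully" - this is TRUE because Ivy is a knight.
- Carol (knight) says "Victor and I are the same type" - this is TRUE because Carol is a knight and Victor is a knight.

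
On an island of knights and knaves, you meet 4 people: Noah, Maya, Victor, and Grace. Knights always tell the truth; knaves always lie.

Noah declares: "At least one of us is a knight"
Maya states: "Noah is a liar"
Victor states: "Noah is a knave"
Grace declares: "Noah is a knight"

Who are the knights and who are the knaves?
Noah is a knight.
Maya is a knave.
Victor is a knave.
Grace is a knight.

Verification:
- Noah (knight) says "At least one of us is a knight" - this is TRUE because Noah and Grace are knights.
- Maya (knave) says "Noah is a liar" - this is FALSE (a lie) because Noah is a knight.
- Victor (knave) says "Noah is a knave" - this is FALSE (a lie) because Noah is a knight.
- Grace (knight) says "Noah is a knight" - this is TRUE because Noah is a knight.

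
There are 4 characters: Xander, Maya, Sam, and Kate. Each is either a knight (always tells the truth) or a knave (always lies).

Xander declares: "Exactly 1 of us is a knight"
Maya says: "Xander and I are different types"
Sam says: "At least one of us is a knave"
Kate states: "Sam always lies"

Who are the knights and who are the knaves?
Xander is a knave.
Maya is a knight.
Sam is a knight.
Kate is a knave.

Verification:
- Xander (knave) says "Exactly 1 of us is a knight" - this is FALSE (a lie) because there are 2 knights.
- Maya (knight) says "Xander and I are different types" - this is TRUE because Maya is a knight and Xander is a knave.
- Sam (knight) says "At least one of us is a knave" - this is TRUE because Xander and Kate are knaves.
- Kate (knave) says "Sam always lies" - this is FALSE (a lie) because Sam is a knight.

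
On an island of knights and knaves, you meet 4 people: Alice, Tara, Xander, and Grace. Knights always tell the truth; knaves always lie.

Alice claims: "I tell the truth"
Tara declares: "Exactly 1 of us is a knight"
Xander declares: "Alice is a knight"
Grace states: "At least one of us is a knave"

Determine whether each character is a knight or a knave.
Alice is a knight.
Tara is a knave.
Xander is a knight.
Grace is a knight.

Verification:
- Alice (knight) says "I tell the truth" - this is TRUE because Alice is a knight.
- Tara (knave) says "Exactly 1 of us is a knight" - this is FALSE (a lie) because there are 3 knights.
- Xander (knight) says "Alice is a knight" - this is TRUE because Alice is a knight.
- Grace (knight) says "At least one of us is a knave" - this is TRUE because Tara is a knave.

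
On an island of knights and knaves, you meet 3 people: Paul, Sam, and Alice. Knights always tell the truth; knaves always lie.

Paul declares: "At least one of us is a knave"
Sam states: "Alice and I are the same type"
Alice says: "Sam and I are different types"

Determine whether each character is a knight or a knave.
Paul is a knight.
Sam is a knave.
Alice is a knight.

Verification:
- Paul (knight) says "At least one of us is a knave" - this is TRUE because Sam is a knave.
- Sam (knave) says "Alice and I are the same type" - this is FALSE (a lie) because Sam is a knave and Alice is a knight.
- Alice (knight) says "Sam and I are different types" - this is TRUE because Alice is a knight and Sam is a knave.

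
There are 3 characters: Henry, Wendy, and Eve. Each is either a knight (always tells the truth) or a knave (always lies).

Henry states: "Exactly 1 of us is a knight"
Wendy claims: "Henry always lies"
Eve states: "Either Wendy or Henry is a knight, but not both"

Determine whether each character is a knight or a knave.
Henry is a knave.
Wendy is a knight.
Eve is a knight.

Verification:
- Henry (knave) says "Exactly 1 of us is a knight" - this is FALSE (a lie) because there are 2 knights.
- Wendy (knight) says "Henry always lies" - this is TRUE because Henry is a knave.
- Eve (knight) says "Either Wendy or Henry is a knight, but not both" - this is TRUE because Wendy is a knight and Henry is a knave.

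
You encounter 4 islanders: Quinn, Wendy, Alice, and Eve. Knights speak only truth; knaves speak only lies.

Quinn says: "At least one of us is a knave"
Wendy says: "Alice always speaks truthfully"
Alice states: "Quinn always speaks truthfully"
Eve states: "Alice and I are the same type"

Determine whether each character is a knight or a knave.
Quinn is a knight.
Wendy is a knight.
Alice is a knight.
Eve is a knave.

Verification:
- Quinn (knight) says "At least one of us is a knave" - this is TRUE because Eve is a knave.
- Wendy (knight) says "Alice always speaks truthfully" - this is TRUE because Alice is a knight.
- Alice (knight) says "Quinn always speaks truthfully" - this is TRUE because Quinn is a knight.
- Eve (knave) says "Alice and I are the same type" - this is FALSE (a lie) because Eve is a knave and Alice is a knight.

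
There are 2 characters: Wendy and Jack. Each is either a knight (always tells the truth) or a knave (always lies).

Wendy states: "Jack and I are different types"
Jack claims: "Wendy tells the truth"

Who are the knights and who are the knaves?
Wendy is a knave.
Jack is a knave.

Verification:
- Wendy (knave) says "Jack and I are different types" - this is FALSE (a lie) because Wendy is a knave and Jack is a knave.
- Jack (knave) says "Wendy tells the truth" - this is FALSE (a lie) because Wendy is a knave.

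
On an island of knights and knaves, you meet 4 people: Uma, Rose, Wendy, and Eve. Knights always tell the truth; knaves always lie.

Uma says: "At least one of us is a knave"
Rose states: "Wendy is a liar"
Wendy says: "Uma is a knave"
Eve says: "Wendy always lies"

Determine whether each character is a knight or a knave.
Uma is a knight.
Rose is a knight.
Wendy is a knave.
Eve is a knight.

Verification:
- Uma (knight) says "At least one of us is a knave" - this is TRUE because Wendy is a knave.
- Rose (knight) says "Wendy is a liar" - this is TRUE because Wendy is a knave.
- Wendy (knave) says "Uma is a knave" - this is FALSE (a lie) because Uma is a knight.
- Eve (knight) says "Wendy always lies" - this is TRUE because Wendy is a knave.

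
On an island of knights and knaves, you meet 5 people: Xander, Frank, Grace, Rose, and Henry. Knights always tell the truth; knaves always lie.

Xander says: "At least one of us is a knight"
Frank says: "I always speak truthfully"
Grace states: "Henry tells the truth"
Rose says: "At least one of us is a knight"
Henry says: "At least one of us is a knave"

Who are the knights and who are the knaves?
Xander is a knight.
Frank is a knave.
Grace is a knight.
Rose is a knight.
Henry is a knight.

Verification:
- Xander (knight) says "At least one of us is a knight" - this is TRUE because Xander, Grace, Rose, and Henry are knights.
- Frank (knave) says "I always speak truthfully" - this is FALSE (a lie) because Frank is a knave.
- Grace (knight) says "Henry tells the truth" - this is TRUE because Henry is a knight.
- Rose (knight) says "At least one of us is a knight" - this is TRUE because Xander, Grace, Rose, and Henry are knights.
- Henry (knight) says "At least one of us is a knave" - this is TRUE because Frank is a knave.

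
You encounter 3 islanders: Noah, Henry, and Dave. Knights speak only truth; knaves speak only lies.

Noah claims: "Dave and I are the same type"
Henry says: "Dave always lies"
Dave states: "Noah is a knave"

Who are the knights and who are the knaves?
Noah is a knave.
Henry is a knave.
Dave is a knight.

Verification:
- Noah (knave) says "Dave and I are the same type" - this is FALSE (a lie) because Noah is a knave and Dave is a knight.
- Henry (knave) says "Dave always lies" - this is FALSE (a lie) because Dave is a knight.
- Dave (knight) says "Noah is a knave" - this is TRUE because Noah is a knave.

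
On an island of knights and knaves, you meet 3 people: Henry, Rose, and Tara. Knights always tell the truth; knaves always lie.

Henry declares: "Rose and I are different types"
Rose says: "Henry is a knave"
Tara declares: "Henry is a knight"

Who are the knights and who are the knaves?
Henry is a knight.
Rose is a knave.
Tara is a knight.

Verification:
- Henry (knight) says "Rose and I are different types" - this is TRUE because Henry is a knight and Rose is a knave.
- Rose (knave) says "Henry is a knave" - this is FALSE (a lie) because Henry is a knight.
- Tara (knight) says "Henry is a knight" - this is TRUE because Henry is a knight.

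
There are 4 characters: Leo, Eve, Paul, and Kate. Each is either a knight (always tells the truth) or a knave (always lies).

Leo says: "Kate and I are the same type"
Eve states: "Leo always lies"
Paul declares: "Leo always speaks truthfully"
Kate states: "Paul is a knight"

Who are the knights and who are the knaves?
Leo is a knight.
Eve is a knave.
Paul is a knight.
Kate is a knight.

Verification:
- Leo (knight) says "Kate and I are the same type" - this is TRUE because Leo is a knight and Kate is a knight.
- Eve (knave) says "Leo always lies" - this is FALSE (a lie) because Leo is a knight.
- Paul (knight) says "Leo always speaks truthfully" - this is TRUE because Leo is a knight.
- Kate (knight) says "Paul is a knight" - this is TRUE because Paul is a knight.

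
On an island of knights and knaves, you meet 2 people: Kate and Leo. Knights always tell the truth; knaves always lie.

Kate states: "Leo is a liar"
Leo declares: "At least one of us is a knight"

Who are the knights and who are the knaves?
Kate is a knave.
Leo is a knight.

Verification:
- Kate (knave) says "Leo is a liar" - this is FALSE (a lie) because Leo is a knight.
- Leo (knight) says "At least one of us is a knight" - this is TRUE because Leo is a knight.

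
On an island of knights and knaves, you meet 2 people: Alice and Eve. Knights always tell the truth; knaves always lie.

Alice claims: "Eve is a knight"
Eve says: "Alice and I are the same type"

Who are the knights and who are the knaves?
Alice is a knight.
Eve is a knight.

Verification:
- Alice (knight) says "Eve is a knight" - this is TRUE because Eve is a knight.
- Eve (knight) says "Alice and I are the same type" - this is TRUE because Eve is a knight and Alice is a knight.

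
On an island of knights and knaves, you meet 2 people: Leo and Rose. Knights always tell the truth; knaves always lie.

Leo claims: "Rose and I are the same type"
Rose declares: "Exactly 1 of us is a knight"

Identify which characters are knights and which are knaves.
Leo is a knave.
Rose is a knight.

Verification:
- Leo (knave) says "Rose and I are the same type" - this is FALSE (a lie) because Leo is a knave and Rose is a knight.
- Rose (knight) says "Exactly 1 of us is a knight" - this is TRUE because there are 1 knights.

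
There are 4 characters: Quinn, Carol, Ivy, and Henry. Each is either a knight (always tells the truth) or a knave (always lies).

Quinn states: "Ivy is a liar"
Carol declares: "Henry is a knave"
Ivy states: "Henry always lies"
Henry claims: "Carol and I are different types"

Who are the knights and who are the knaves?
Quinn is a knight.
Carol is a knave.
Ivy is a knave.
Henry is a knight.

Verification:
- Quinn (knight) says "Ivy is a liar" - this is TRUE because Ivy is a knave.
- Carol (knave) says "Henry is a knave" - this is FALSE (a lie) because Henry is a knight.
- Ivy (knave) says "Henry always lies" - this is FALSE (a lie) because Henry is a knight.
- Henry (knight) says "Carol and I are different types" - this is TRUE because Henry is a knight and Carol is a knave.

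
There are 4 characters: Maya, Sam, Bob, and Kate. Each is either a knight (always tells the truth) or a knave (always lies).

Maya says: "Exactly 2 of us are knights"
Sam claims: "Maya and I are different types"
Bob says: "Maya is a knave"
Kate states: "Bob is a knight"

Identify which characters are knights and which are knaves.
Maya is a knave.
Sam is a knight.
Bob is a knight.
Kate is a knight.

Verification:
- Maya (knave) says "Exactly 2 of us are knights" - this is FALSE (a lie) because there are 3 knights.
- Sam (knight) says "Maya and I are different types" - this is TRUE because Sam is a knight and Maya is a knave.
- Bob (knight) says "Maya is a knave" - this is TRUE because Maya is a knave.
- Kate (knight) says "Bob is a knight" - this is TRUE because Bob is a knight.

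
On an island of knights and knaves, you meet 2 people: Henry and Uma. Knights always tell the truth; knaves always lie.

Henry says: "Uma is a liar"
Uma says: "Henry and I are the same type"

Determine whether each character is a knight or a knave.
Henry is a knight.
Uma is a knave.

Verification:
- Henry (knight) says "Uma is a liar" - this is TRUE because Uma is a knave.
- Uma (knave) says "Henry and I are the same type" - this is FALSE (a lie) because Uma is a knave and Henry is a knight.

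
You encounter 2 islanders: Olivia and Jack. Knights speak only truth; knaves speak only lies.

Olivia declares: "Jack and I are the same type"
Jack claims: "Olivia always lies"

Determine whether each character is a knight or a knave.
Olivia is a knave.
Jack is a knight.

Verification:
- Olivia (knave) says "Jack and I are the same type" - this is FALSE (a lie) because Olivia is a knave and Jack is a knight.
- Jack (knight) says "Olivia always lies" - this is TRUE because Olivia is a knave.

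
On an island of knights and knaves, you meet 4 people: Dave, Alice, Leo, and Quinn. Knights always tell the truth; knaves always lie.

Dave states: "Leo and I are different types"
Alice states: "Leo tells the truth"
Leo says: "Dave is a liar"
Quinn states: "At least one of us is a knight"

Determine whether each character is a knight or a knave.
Dave is a knight.
Alice is a knave.
Leo is a knave.
Quinn is a knight.

Verification:
- Dave (knight) says "Leo and I are different types" - this is TRUE because Dave is a knight and Leo is a knave.
- Alice (knave) says "Leo tells the truth" - this is FALSE (a lie) because Leo is a knave.
- Leo (knave) says "Dave is a liar" - this is FALSE (a lie) because Dave is a knight.
- Quinn (knight) says "At least one of us is a knight" - this is TRUE because Dave and Quinn are knights.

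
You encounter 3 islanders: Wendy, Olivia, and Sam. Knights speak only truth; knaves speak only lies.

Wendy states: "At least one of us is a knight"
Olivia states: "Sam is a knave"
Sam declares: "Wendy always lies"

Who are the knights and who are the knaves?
Wendy is a knight.
Olivia is a knight.
Sam is a knave.

Verification:
- Wendy (knight) says "At least one of us is a knight" - this is TRUE because Wendy and Olivia are knights.
- Olivia (knight) says "Sam is a knave" - this is TRUE because Sam is a knave.
- Sam (knave) says "Wendy always lies" - this is FALSE (a lie) because Wendy is a knight.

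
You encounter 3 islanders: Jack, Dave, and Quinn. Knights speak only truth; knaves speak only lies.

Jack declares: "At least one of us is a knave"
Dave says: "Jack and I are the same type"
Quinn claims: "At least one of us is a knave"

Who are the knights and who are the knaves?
Jack is a knight.
Dave is a knave.
Quinn is a knight.

Verification:
- Jack (knight) says "At least one of us is a knave" - this is TRUE because Dave is a knave.
- Dave (knave) says "Jack and I are the same type" - this is FALSE (a lie) because Dave is a knave and Jack is a knight.
- Quinn (knight) says "At least one of us is a knave" - this is TRUE because Dave is a knave.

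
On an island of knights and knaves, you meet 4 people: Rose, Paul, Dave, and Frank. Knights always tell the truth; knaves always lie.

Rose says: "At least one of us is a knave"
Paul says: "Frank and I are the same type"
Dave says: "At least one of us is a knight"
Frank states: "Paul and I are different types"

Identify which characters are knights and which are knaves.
Rose is a knight.
Paul is a knave.
Dave is a knight.
Frank is a knight.

Verification:
- Rose (knight) says "At least one of us is a knave" - this is TRUE because Paul is a knave.
- Paul (knave) says "Frank and I are the same type" - this is FALSE (a lie) because Paul is a knave and Frank is a knight.
- Dave (knight) says "At least one of us is a knight" - this is TRUE because Rose, Dave, and Frank are knights.
- Frank (knight) says "Paul and I are different types" - this is TRUE because Frank is a knight and Paul is a knave.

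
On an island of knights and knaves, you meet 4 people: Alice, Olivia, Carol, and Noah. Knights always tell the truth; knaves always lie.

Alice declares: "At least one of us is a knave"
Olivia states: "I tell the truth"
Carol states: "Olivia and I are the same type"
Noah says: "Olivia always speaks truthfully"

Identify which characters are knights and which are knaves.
Alice is a knight.
Olivia is a knight.
Carol is a knave.
Noah is a knight.

Verification:
- Alice (knight) says "At least one of us is a knave" - this is TRUE because Carol is a knave.
- Olivia (knight) says "I tell the truth" - this is TRUE because Olivia is a knight.
- Carol (knave) says "Olivia and I are the same type" - this is FALSE (a lie) because Carol is a knave and Olivia is a knight.
- Noah (knight) says "Olivia always speaks truthfully" - this is TRUE because Olivia is a knight.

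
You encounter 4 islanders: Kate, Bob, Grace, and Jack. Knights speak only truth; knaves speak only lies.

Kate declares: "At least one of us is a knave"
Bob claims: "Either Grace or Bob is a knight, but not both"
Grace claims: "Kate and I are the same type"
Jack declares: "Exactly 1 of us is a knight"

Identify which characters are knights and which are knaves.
Kate is a knight.
Bob is a knight.
Grace is a knave.
Jack is a knave.

Verification:
- Kate (knight) says "At least one of us is a knave" - this is TRUE because Grace and Jack are knaves.
- Bob (knight) says "Either Grace or Bob is a knight, but not both" - this is TRUE because Grace is a knave and Bob is a knight.
- Grace (knave) says "Kate and I are the same type" - this is FALSE (a lie) because Grace is a knave and Kate is a knight.
- Jack (knave) says "Exactly 1 of us is a knight" - this is FALSE (a lie) because there are 2 knights.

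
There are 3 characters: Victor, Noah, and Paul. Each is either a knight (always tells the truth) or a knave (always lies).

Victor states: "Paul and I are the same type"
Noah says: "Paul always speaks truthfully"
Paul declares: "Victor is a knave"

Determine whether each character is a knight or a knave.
Victor is a knave.
Noah is a knight.
Paul is a knight.

Verification:
- Victor (knave) says "Paul and I are the same type" - this is FALSE (a lie) because Victor is a knave and Paul is a knight.
- Noah (knight) says "Paul always speaks truthfully" - this is TRUE because Paul is a knight.
- Paul (knight) says "Victor is a knave" - this is TRUE because Victor is a knave.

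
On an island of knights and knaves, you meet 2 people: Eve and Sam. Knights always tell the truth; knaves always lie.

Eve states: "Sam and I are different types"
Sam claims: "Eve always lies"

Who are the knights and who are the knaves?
Eve is a knight.
Sam is a knave.

Verification:
- Eve (knight) says "Sam and I are different types" - this is TRUE because Eve is a knight and Sam is a knave.
- Sam (knave) says "Eve always lies" - this is FALSE (a lie) because Eve is a knight.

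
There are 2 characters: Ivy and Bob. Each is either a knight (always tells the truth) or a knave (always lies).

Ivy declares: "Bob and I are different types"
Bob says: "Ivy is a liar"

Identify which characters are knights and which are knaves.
Ivy is a knight.
Bob is a knave.

Verification:
- Ivy (knight) says "Bob and I are different types" - this is TRUE because Ivy is a knight and Bob is a knave.
- Bob (knave) says "Ivy is a liar" - this is FALSE (a lie) because Ivy is a knight.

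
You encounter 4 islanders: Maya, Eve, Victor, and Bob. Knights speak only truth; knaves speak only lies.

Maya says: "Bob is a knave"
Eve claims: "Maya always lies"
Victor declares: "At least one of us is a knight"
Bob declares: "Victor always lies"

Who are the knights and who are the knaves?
Maya is a knight.
Eve is a knave.
Victor is a knight.
Bob is a knave.

Verification:
- Maya (knight) says "Bob is a knave" - this is TRUE because Bob is a knave.
- Eve (knave) says "Maya always lies" - this is FALSE (a lie) because Maya is a knight.
- Victor (knight) says "At least one of us is a knight" - this is TRUE because Maya and Victor are knights.
- Bob (knave) says "Victor always lies" - this is FALSE (a lie) because Victor is a knight.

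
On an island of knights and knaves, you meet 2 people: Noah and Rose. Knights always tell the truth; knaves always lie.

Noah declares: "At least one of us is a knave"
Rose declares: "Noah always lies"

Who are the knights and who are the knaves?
Noah is a knight.
Rose is a knave.

Verification:
- Noah (knight) says "At least one of us is a knave" - this is TRUE because Rose is a knave.
- Rose (knave) says "Noah always lies" - this is FALSE (a lie) because Noah is a knight.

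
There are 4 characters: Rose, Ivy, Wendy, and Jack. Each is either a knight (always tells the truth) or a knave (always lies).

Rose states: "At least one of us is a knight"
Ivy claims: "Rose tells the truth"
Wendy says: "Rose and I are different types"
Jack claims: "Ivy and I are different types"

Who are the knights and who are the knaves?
Rose is a knave.
Ivy is a knave.
Wendy is a knave.
Jack is a knave.

Verification:
- Rose (knave) says "At least one of us is a knight" - this is FALSE (a lie) because no one is a knight.
- Ivy (knave) says "Rose tells the truth" - this is FALSE (a lie) because Rose is a knave.
- Wendy (knave) says "Rose and I are different types" - this is FALSE (a lie) because Wendy is a knave and Rose is a knave.
- Jack (knave) says "Ivy and I are different types" - this is FALSE (a lie) because Jack is a knave and Ivy is a knave.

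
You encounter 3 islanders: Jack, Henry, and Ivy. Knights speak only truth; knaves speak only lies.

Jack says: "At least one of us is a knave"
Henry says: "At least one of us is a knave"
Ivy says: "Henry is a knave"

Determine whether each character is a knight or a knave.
Jack is a knight.
Henry is a knight.
Ivy is a knave.

Verification:
- Jack (knight) says "At least one of us is a knave" - this is TRUE because Ivy is a knave.
- Henry (knight) says "At least one of us is a knave" - this is TRUE because Ivy is a knave.
- Ivy (knave) says "Henry is a knave" - this is FALSE (a lie) because Henry is a knight.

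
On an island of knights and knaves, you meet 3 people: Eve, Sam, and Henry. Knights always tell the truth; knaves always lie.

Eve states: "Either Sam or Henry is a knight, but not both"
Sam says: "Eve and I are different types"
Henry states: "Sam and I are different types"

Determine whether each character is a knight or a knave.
Eve is a knave.
Sam is a knave.
Henry is a knave.

Verification:
- Eve (knave) says "Either Sam or Henry is a knight, but not both" - this is FALSE (a lie) because Sam is a knave and Henry is a knave.
- Sam (knave) says "Eve and I are different types" - this is FALSE (a lie) because Sam is a knave and Eve is a knave.
- Henry (knave) says "Sam and I are different types" - this is FALSE (a lie) because Henry is a knave and Sam is a knave.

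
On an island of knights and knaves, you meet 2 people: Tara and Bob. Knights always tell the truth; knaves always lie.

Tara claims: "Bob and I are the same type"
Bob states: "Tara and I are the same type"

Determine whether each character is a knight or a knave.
Tara is a knight.
Bob is a knight.

Verification:
- Tara (knight) says "Bob and I are the same type" - this is TRUE because Tara is a knight and Bob is a knight.
- Bob (knight) says "Tara and I are the same type" - this is TRUE because Bob is a knight and Tara is a knight.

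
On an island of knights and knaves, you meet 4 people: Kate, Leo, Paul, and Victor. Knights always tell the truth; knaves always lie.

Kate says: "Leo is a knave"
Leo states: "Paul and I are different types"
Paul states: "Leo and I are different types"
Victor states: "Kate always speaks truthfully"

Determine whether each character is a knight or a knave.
Kate is a knight.
Leo is a knave.
Paul is a knave.
Victor is a knight.

Verification:
- Kate (knight) says "Leo is a knave" - this is TRUE because Leo is a knave.
- Leo (knave) says "Paul and I are different types" - this is FALSE (a lie) because Leo is a knave and Paul is a knave.
- Paul (knave) says "Leo and I are different types" - this is FALSE (a lie) because Paul is a knave and Leo is a knave.
- Victor (knight) says "Kate always speaks truthfully" - this is TRUE because Kate is a knight.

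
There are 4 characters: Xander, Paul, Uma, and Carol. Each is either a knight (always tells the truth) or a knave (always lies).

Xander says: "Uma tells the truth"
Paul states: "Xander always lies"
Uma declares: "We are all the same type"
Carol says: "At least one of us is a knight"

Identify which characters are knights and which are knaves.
Xander is a knave.
Paul is a knight.
Uma is a knave.
Carol is a knight.

Verification:
- Xander (knave) says "Uma tells the truth" - this is FALSE (a lie) because Uma is a knave.
- Paul (knight) says "Xander always lies" - this is TRUE because Xander is a knave.
- Uma (knave) says "We are all the same type" - this is FALSE (a lie) because Paul and Carol are knights and Xander and Uma are knaves.
- Carol (knight) says "At least one of us is a knight" - this is TRUE because Paul and Carol are knights.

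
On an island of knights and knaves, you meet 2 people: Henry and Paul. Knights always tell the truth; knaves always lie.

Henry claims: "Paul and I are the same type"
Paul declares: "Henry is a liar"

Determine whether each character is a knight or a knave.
Henry is a knave.
Paul is a knight.

Verification:
- Henry (knave) says "Paul and I are the same type" - this is FALSE (a lie) because Henry is a knave and Paul is a knight.
- Paul (knight) says "Henry is a liar" - this is TRUE because Henry is a knave.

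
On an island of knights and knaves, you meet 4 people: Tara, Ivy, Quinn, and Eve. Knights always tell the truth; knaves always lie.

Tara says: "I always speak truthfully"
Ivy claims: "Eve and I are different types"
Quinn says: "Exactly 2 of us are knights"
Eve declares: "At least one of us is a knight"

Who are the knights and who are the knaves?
Tara is a knave.
Ivy is a knave.
Quinn is a knave.
Eve is a knave.

Verification:
- Tara (knave) says "I always speak truthfully" - this is FALSE (a lie) because Tara is a knave.
- Ivy (knave) says "Eve and I are different types" - this is FALSE (a lie) because Ivy is a knave and Eve is a knave.
- Quinn (knave) says "Exactly 2 of us are knights" - this is FALSE (a lie) because there are 0 knights.
- Eve (knave) says "At least one of us is a knight" - this is FALSE (a lie) because no one is a knight.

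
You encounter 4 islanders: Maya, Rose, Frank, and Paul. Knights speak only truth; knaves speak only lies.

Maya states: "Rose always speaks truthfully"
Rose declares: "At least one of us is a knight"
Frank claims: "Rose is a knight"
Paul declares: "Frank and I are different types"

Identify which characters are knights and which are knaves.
Maya is a knave.
Rose is a knave.
Frank is a knave.
Paul is a knave.

Verification:
- Maya (knave) says "Rose always speaks truthfully" - this is FALSE (a lie) because Rose is a knave.
- Rose (knave) says "At least one of us is a knight" - this is FALSE (a lie) because no one is a knight.
- Frank (knave) says "Rose is a knight" - this is FALSE (a lie) because Rose is a knave.
- Paul (knave) says "Frank and I are different types" - this is FALSE (a lie) because Paul is a knave and Frank is a knave.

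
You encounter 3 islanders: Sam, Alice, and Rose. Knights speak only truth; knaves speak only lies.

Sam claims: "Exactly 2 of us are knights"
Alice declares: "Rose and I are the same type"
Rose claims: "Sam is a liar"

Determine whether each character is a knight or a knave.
Sam is a knave.
Alice is a knave.
Rose is a knight.

Verification:
- Sam (knave) says "Exactly 2 of us are knights" - this is FALSE (a lie) because there are 1 knights.
- Alice (knave) says "Rose and I are the same type" - this is FALSE (a lie) because Alice is a knave and Rose is a knight.
- Rose (knight) says "Sam is a liar" - this is TRUE because Sam is a knave.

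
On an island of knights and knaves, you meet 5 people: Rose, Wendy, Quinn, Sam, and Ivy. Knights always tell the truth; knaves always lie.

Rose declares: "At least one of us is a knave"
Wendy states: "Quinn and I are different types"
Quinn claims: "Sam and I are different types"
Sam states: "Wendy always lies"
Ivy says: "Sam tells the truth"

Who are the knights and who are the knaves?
Rose is a knight.
Wendy is a knight.
Quinn is a knave.
Sam is a knave.
Ivy is a knave.

Verification:
- Rose (knight) says "At least one of us is a knave" - this is TRUE because Quinn, Sam, and Ivy are knaves.
- Wendy (knight) says "Quinn and I are different types" - this is TRUE because Wendy is a knight and Quinn is a knave.
- Quinn (knave) says "Sam and I are different types" - this is FALSE (a lie) because Quinn is a knave and Sam is a knave.
- Sam (knave) says "Wendy always lies" - this is FALSE (a lie) because Wendy is a knight.
- Ivy (knave) says "Sam tells the truth" - this is FALSE (a lie) because Sam is a knave.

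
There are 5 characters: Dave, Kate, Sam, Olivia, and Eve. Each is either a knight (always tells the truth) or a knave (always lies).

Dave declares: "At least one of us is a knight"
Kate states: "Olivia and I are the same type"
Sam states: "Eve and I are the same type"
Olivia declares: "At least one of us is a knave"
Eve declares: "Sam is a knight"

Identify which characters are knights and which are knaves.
Dave is a knight.
Kate is a knave.
Sam is a knight.
Olivia is a knight.
Eve is a knight.

Verification:
- Dave (knight) says "At least one of us is a knight" - this is TRUE because Dave, Sam, Olivia, and Eve are knights.
- Kate (knave) says "Olivia and I are the same type" - this is FALSE (a lie) because Kate is a knave and Olivia is a knight.
- Sam (knight) says "Eve and I are the same type" - this is TRUE because Sam is a knight and Eve is a knight.
- Olivia (knight) says "At least one of us is a knave" - this is TRUE because Kate is a knave.
- Eve (knight) says "Sam is a knight" - this is TRUE because Sam is a knight.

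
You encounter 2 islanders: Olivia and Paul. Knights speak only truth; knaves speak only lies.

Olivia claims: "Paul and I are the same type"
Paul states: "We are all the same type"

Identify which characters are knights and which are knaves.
Olivia is a knight.
Paul is a knight.

Verification:
- Olivia (knight) says "Paul and I are the same type" - this is TRUE because Olivia is a knight and Paul is a knight.
- Paul (knight) says "We are all the same type" - this is TRUE because Olivia and Paul are knights.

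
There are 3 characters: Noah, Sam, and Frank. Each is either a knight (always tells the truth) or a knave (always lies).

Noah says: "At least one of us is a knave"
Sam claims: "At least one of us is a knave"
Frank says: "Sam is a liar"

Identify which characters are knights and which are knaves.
Noah is a knight.
Sam is a knight.
Frank is a knave.

Verification:
- Noah (knight) says "At least one of us is a knave" - this is TRUE because Frank is a knave.
- Sam (knight) says "At least one of us is a knave" - this is TRUE because Frank is a knave.
- Frank (knave) says "Sam is a liar" - this is FALSE (a lie) because Sam is a knight.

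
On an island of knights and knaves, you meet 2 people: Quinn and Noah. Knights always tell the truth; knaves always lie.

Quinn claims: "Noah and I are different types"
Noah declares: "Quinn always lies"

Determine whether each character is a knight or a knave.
Quinn is a knight.
Noah is a knave.

Verification:
- Quinn (knight) says "Noah and I are different types" - this is TRUE because Quinn is a knight and Noah is a knave.
- Noah (knave) says "Quinn always lies" - this is FALSE (a lie) because Quinn is a knight.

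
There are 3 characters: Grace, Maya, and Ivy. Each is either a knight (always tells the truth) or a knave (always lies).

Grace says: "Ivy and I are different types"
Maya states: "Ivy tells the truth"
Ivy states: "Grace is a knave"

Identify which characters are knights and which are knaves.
Grace is a knight.
Maya is a knave.
Ivy is a knave.

Verification:
- Grace (knight) says "Ivy and I are different types" - this is TRUE because Grace is a knight and Ivy is a knave.
- Maya (knave) says "Ivy tells the truth" - this is FALSE (a lie) because Ivy is a knave.
- Ivy (knave) says "Grace is a knave" - this is FALSE (a lie) because Grace is a knight.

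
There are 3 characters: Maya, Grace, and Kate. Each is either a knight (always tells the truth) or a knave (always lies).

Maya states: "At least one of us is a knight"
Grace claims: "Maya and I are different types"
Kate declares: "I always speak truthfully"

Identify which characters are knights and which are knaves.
Maya is a knave.
Grace is a knave.
Kate is a knave.

Verification:
- Maya (knave) says "At least one of us is a knight" - this is FALSE (a lie) because no one is a knight.
- Grace (knave) says "Maya and I are different types" - this is FALSE (a lie) because Grace is a knave and Maya is a knave.
- Kate (knave) says "I always speak truthfully" - this is FALSE (a lie) because Kate is a knave.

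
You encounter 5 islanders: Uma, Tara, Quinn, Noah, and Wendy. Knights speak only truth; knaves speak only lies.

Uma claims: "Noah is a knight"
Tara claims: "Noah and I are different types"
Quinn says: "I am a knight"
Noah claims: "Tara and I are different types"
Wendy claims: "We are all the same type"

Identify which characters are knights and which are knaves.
Uma is a knave.
Tara is a knave.
Quinn is a knight.
Noah is a knave.
Wendy is a knave.

Verification:
- Uma (knave) says "Noah is a knight" - this is FALSE (a lie) because Noah is a knave.
- Tara (knave) says "Noah and I are different types" - this is FALSE (a lie) because Tara is a knave and Noah is a knave.
- Quinn (knight) says "I am a knight" - this is TRUE because Quinn is a knight.
- Noah (knave) says "Tara and I are different types" - this is FALSE (a lie) because Noah is a knave and Tara is a knave.
- Wendy (knave) says "We are all the same type" - this is FALSE (a lie) because Quinn is a knight and Uma, Tara, Noah, and Wendy are knaves.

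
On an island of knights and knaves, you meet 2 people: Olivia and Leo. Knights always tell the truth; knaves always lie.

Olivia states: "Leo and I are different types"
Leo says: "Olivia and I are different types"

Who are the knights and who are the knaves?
Olivia is a knave.
Leo is a knave.

Verification:
- Olivia (knave) says "Leo and I are different types" - this is FALSE (a lie) because Olivia is a knave and Leo is a knave.
- Leo (knave) says "Olivia and I are different types" - this is FALSE (a lie) because Leo is a knave and Olivia is a knave.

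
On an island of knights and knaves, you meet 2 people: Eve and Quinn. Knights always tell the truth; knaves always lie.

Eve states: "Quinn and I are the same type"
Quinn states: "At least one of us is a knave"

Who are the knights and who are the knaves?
Eve is a knave.
Quinn is a knight.

Verification:
- Eve (knave) says "Quinn and I are the same type" - this is FALSE (a lie) because Eve is a knave and Quinn is a knight.
- Quinn (knight) says "At least one of us is a knave" - this is TRUE because Eve is a knave.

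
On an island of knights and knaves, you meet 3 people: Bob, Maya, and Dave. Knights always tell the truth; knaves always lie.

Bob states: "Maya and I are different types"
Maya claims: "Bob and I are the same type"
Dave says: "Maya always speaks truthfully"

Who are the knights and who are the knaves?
Bob is a knight.
Maya is a knave.
Dave is a knave.

Verification:
- Bob (knight) says "Maya and I are different types" - this is TRUE because Bob is a knight and Maya is a knave.
- Maya (knave) says "Bob and I are the same type" - this is FALSE (a lie) because Maya is a knave and Bob is a knight.
- Dave (knave) says "Maya always speaks truthfully" - this is FALSE (a lie) because Maya is a knave.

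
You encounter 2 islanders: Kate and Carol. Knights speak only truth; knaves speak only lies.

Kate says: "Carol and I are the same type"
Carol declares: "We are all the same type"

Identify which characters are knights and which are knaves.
Kate is a knight.
Carol is a knight.

Verification:
- Kate (knight) says "Carol and I are the same type" - this is TRUE because Kate is a knight and Carol is a knight.
- Carol (knight) says "We are all the same type" - this is TRUE because Kate and Carol are knights.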